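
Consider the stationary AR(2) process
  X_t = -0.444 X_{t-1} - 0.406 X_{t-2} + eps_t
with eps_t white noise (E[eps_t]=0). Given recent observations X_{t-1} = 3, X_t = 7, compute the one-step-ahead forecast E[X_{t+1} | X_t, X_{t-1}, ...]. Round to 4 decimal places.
E[X_{t+1} \mid \mathcal F_t] = -4.3260

For an AR(p) model X_t = c + sum_i phi_i X_{t-i} + eps_t, the
one-step-ahead conditional mean is
  E[X_{t+1} | X_t, ...] = c + sum_i phi_i X_{t+1-i}.
Substitute known values:
  E[X_{t+1} | ...] = (-0.444) * (7) + (-0.406) * (3)
                   = -4.3260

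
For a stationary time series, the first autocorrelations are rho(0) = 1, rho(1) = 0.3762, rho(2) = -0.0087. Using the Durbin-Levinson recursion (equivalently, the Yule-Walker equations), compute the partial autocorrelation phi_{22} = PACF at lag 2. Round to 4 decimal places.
\phi_{22} = -0.1750

The PACF at lag k is phi_{kk}, the last component of the solution
to the Yule-Walker system G_k phi = r_k where
  (G_k)_{ij} = rho(|i - j|), (r_k)_i = rho(i), i,j = 1..k.
Equivalently, Durbin-Levinson gives phi_{kk} iteratively:
  phi_{11} = rho(1)
  phi_{kk} = [rho(k) - sum_{j=1..k-1} phi_{k-1,j} rho(k-j)]
            / [1 - sum_{j=1..k-1} phi_{k-1,j} rho(j)],
  phi_{k,j} = phi_{k-1,j} - phi_{kk} phi_{k-1,k-j},  j = 1..k-1.
Step k = 1:
  phi_11 = rho(1) = 0.3762.
Step k = 2:
  phi_22 = [rho(2) - phi_11 rho(1)] / [1 - phi_11 rho(1)] = [-0.0087 - (0.3762)(0.3762)] / [1 - (0.3762)(0.3762)]
         = -0.15022644 / 0.85847356 = -0.175.
Therefore phi_{22} = -0.1750.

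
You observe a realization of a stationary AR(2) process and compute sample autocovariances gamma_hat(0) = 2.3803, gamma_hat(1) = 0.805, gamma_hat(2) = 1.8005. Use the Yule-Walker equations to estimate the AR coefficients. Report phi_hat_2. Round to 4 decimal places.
\hat\phi_{2} = 0.7250

The Yule-Walker equations for an AR(p) process read, in matrix form,
  Gamma_p phi = r_p,   with   (Gamma_p)_{ij} = gamma(|i - j|),
                       (r_p)_i = gamma(i),   i,j = 1..p.
Substitute the sample gammas (Toeplitz matrix and right-hand side of size 2):
  Gamma_p = [[2.3803, 0.805], [0.805, 2.3803]]
  r_p     = [0.805, 1.8005]
Written out:
  2.3803 phi_1 + 0.805 phi_2 = 0.805
  0.805 phi_1 + 2.3803 phi_2 = 1.8005
Solve by Cramer's rule:
  det = gamma(0)^2 - gamma(1)^2 = (2.3803)^2 - (0.805)^2 = 5.66582809 - 0.648025 = 5.01780309
  phi_hat_1 = [gamma(1) gamma(0) - gamma(1) gamma(2)] / det = [(0.805)(2.3803) - (0.805)(1.8005)] / 5.01780309 = 0.466739 / 5.01780309 = 0.093
  phi_hat_2 = [gamma(0) gamma(2) - gamma(1)^2] / det = [(2.3803)(1.8005) - (0.805)^2] / 5.01780309 = 3.63770515 / 5.01780309 = 0.725
So phi_hat = [0.0930, 0.7250].
Therefore phi_hat_2 = 0.7250.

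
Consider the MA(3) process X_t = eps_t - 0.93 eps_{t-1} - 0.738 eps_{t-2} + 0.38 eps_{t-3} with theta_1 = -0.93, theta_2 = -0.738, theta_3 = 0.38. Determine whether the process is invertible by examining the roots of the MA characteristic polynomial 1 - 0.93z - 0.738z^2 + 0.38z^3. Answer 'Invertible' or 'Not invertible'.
\text{Not invertible}

The MA(q) characteristic polynomial is P(z) = 1 - 0.93z - 0.738z^2 + 0.38z^3.
Invertibility requires all roots to lie outside the unit circle, i.e. |z| > 1 for every root.
Degree 3: look for a simple real root z0 first, then factor out (1 - z/z0) and solve the remaining quadratic.
Testing z0 = 2.5: P(2.5) = 1 + (-0.93)(2.5) + (-0.738)(2.5)^2 + (0.38)(2.5)^3
  = 1 + (-2.325) + (-4.6125) + (5.9375) = 0.  So z_0 = 2.5 is a root, |z_0| = 2.5.
Divide out the factor (1 - 0.4 z) = (1 - z/z0) (since 1/z0 = 0.4):
  P(z) = (1 - 0.4 z)(1 + (-0.53) z + (-0.95) z^2)
  [check: z-coef -0.53 - (0.4) = -0.93; z^2-coef -0.95 - (0.4)(-0.53) = -0.738; z^3-coef -(0.4)(-0.95) = 0.38.]
Remaining roots from the quadratic factor 1 + (-0.53) z + (-0.95) z^2:
  Set 1 + (-0.53) z + (-0.95) z^2 = 0, i.e. a z^2 + b z + c = 0 with a = -0.95, b = -0.53, c = 1.
  Discriminant D = b^2 - 4ac = (-0.53)^2 - 4*(-0.95)*1 = 0.2809 - (-3.8) = 4.0809.
  D >= 0, so the roots are real: z = (-b +/- sqrt(D)) / (2a) = (0.53 +/- 2.020124) / (-1.9).
    z_1 = (0.53 + 2.020124) / (-1.9) = -1.3422,   |z_1| = 1.3422.
    z_2 = (0.53 - 2.020124) / (-1.9) = 0.7843,   |z_2| = 0.7843.
Moduli of all roots: 2.5000, 1.3422, 0.7843.
All moduli strictly greater than 1? No.
Verdict: Not invertible.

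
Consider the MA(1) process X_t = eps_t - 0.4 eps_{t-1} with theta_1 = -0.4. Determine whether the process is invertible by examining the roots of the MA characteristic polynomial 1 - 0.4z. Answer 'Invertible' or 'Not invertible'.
\text{Invertible}

The MA(q) characteristic polynomial is P(z) = 1 - 0.4z.
Invertibility requires all roots to lie outside the unit circle, i.e. |z| > 1 for every root.
This is linear in z: 1 + (-0.4) z = 0  =>  z = -1/(-0.4) = 2.5,  |z| = 2.5.
Moduli of all roots: 2.5000.
All moduli strictly greater than 1? Yes.
Verdict: Invertible.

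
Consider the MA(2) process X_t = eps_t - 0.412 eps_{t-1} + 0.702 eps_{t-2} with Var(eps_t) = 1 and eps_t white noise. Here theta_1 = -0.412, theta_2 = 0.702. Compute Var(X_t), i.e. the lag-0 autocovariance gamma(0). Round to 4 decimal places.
\gamma(0) = 1.6625

For an MA(q) process X_t = eps_t + sum_i theta_i eps_{t-i} with
Var(eps_t) = sigma^2, the variance is
  gamma(0) = sigma^2 * (1 + sum_i theta_i^2).
  sum_i theta_i^2 = (-0.412)^2 + (0.702)^2 = 0.169744 + 0.492804 = 0.662548.
  gamma(0) = 1 * (1 + 0.662548) = 1 * 1.662548 = 1.662548, which rounds to 1.6625.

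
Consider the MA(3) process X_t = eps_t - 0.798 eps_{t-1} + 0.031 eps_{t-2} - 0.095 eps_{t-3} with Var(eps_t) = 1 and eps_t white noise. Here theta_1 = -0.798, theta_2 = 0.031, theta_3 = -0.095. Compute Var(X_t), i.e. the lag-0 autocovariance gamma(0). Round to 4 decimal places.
\gamma(0) = 1.6468

For an MA(q) process X_t = eps_t + sum_i theta_i eps_{t-i} with
Var(eps_t) = sigma^2, the variance is
  gamma(0) = sigma^2 * (1 + sum_i theta_i^2).
  sum_i theta_i^2 = (-0.798)^2 + (0.031)^2 + (-0.095)^2 = 0.636804 + 0.000961 + 0.009025 = 0.64679.
  gamma(0) = 1 * (1 + 0.64679) = 1 * 1.64679 = 1.64679, which rounds to 1.6468.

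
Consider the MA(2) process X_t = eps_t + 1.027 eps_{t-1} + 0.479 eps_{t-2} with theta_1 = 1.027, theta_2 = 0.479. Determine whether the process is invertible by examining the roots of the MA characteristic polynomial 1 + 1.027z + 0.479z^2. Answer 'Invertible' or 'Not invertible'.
\text{Invertible}

The MA(q) characteristic polynomial is P(z) = 1 + 1.027z + 0.479z^2.
Invertibility requires all roots to lie outside the unit circle, i.e. |z| > 1 for every root.
Set 1 + (1.027) z + (0.479) z^2 = 0, i.e. a z^2 + b z + c = 0 with a = 0.479, b = 1.027, c = 1.
Discriminant D = b^2 - 4ac = (1.027)^2 - 4*(0.479)*1 = 1.054729 - (1.916) = -0.861271.
D < 0, so the roots are the complex-conjugate pair z = (-b +/- i sqrt(-D)) / (2a) = -1.072 +/- 0.9687i.
For a conjugate pair |z|^2 = z * conj(z) = (product of roots) = c/a = 1/(0.479) = 2.087683, so |z| = sqrt(2.087683) = 1.4449 for both roots.
Moduli of all roots: 1.4449, 1.4449.
All moduli strictly greater than 1? Yes.
Verdict: Invertible.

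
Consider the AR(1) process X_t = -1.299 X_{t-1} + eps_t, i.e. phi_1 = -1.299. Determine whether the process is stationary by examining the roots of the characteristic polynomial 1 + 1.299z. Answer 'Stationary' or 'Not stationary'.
\text{Not stationary}

The AR(p) characteristic polynomial is P(z) = 1 + 1.299z.
Stationarity requires all roots to lie outside the unit circle, i.e. |z| > 1 for every root.
This is linear in z: 1 + (1.299) z = 0  =>  z = -1/(1.299) = -0.769823,  |z| = 0.769823.
Moduli of all roots: 0.7698.
All moduli strictly greater than 1? No.
Verdict: Not stationary.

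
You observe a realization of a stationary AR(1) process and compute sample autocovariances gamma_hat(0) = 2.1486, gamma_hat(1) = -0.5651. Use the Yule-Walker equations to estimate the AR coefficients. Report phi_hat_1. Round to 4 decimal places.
\hat\phi_{1} = -0.2630

The Yule-Walker equations for an AR(p) process read, in matrix form,
  Gamma_p phi = r_p,   with   (Gamma_p)_{ij} = gamma(|i - j|),
                       (r_p)_i = gamma(i),   i,j = 1..p.
Substitute the sample gammas (Toeplitz matrix and right-hand side of size 1):
  Gamma_p = [[2.1486]]
  r_p     = [-0.5651]
With p = 1 this is the single equation gamma(0) phi_1 = gamma(1):
  phi_hat_1 = gamma(1) / gamma(0) = -0.5651 / 2.1486 = -0.2630.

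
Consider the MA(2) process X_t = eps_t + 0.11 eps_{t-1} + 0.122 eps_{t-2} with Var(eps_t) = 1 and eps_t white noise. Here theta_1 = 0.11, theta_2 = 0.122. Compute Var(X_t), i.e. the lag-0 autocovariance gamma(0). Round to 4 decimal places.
\gamma(0) = 1.0270

For an MA(q) process X_t = eps_t + sum_i theta_i eps_{t-i} with
Var(eps_t) = sigma^2, the variance is
  gamma(0) = sigma^2 * (1 + sum_i theta_i^2).
  sum_i theta_i^2 = (0.11)^2 + (0.122)^2 = 0.0121 + 0.014884 = 0.026984.
  gamma(0) = 1 * (1 + 0.026984) = 1 * 1.026984 = 1.026984, which rounds to 1.0270.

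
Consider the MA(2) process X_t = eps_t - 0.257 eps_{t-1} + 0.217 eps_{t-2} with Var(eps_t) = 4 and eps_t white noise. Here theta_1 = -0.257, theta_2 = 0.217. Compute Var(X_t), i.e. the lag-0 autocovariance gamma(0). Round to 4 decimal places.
\gamma(0) = 4.4526

For an MA(q) process X_t = eps_t + sum_i theta_i eps_{t-i} with
Var(eps_t) = sigma^2, the variance is
  gamma(0) = sigma^2 * (1 + sum_i theta_i^2).
  sum_i theta_i^2 = (-0.257)^2 + (0.217)^2 = 0.066049 + 0.047089 = 0.113138.
  gamma(0) = 4 * (1 + 0.113138) = 4 * 1.113138 = 4.452552, which rounds to 4.4526.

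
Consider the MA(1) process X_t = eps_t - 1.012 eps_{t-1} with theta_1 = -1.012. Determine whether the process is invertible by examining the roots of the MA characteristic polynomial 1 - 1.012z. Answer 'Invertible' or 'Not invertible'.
\text{Not invertible}

The MA(q) characteristic polynomial is P(z) = 1 - 1.012z.
Invertibility requires all roots to lie outside the unit circle, i.e. |z| > 1 for every root.
This is linear in z: 1 + (-1.012) z = 0  =>  z = -1/(-1.012) = 0.988142,  |z| = 0.988142.
Moduli of all roots: 0.9881.
All moduli strictly greater than 1? No.
Verdict: Not invertible.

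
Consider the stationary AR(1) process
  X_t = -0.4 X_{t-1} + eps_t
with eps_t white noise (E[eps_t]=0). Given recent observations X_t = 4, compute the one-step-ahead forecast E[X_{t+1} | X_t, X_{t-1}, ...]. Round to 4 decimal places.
E[X_{t+1} \mid \mathcal F_t] = -1.6000

For an AR(p) model X_t = c + sum_i phi_i X_{t-i} + eps_t, the
one-step-ahead conditional mean is
  E[X_{t+1} | X_t, ...] = c + sum_i phi_i X_{t+1-i}.
Substitute known values:
  E[X_{t+1} | ...] = (-0.4) * (4)
                   = -1.6000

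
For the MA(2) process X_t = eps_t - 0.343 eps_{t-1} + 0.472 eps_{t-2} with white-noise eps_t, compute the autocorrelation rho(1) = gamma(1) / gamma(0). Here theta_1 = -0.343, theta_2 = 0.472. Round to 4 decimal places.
\rho(1) = -0.3767

For an MA(q) process with theta_0 = 1, the autocovariance is
  gamma(k) = sigma^2 * sum_{i=0..q-k} theta_i * theta_{i+k},
and rho(k) = gamma(k) / gamma(0). Sigma^2 cancels.
  numerator   = (1)*(-0.343) + (-0.343)*(0.472) = -0.504896.
  denominator = (1)^2 + (-0.343)^2 + (0.472)^2 = 1.340433.
  rho(1) = -0.504896 / 1.340433 = -0.3767.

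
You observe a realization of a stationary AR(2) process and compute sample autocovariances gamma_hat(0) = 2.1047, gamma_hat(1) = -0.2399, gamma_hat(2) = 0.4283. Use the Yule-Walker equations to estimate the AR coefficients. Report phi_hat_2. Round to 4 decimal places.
\hat\phi_{2} = 0.1930

The Yule-Walker equations for an AR(p) process read, in matrix form,
  Gamma_p phi = r_p,   with   (Gamma_p)_{ij} = gamma(|i - j|),
                       (r_p)_i = gamma(i),   i,j = 1..p.
Substitute the sample gammas (Toeplitz matrix and right-hand side of size 2):
  Gamma_p = [[2.1047, -0.2399], [-0.2399, 2.1047]]
  r_p     = [-0.2399, 0.4283]
Written out:
  2.1047 phi_1 - 0.2399 phi_2 = -0.2399
  -0.2399 phi_1 + 2.1047 phi_2 = 0.4283
Solve by Cramer's rule:
  det = gamma(0)^2 - gamma(1)^2 = (2.1047)^2 - (-0.2399)^2 = 4.42976209 - 0.05755201 = 4.37221008
  phi_hat_1 = [gamma(1) gamma(0) - gamma(1) gamma(2)] / det = [(-0.2399)(2.1047) - (-0.2399)(0.4283)] / 4.37221008 = -0.40216836 / 4.37221008 = -0.092
  phi_hat_2 = [gamma(0) gamma(2) - gamma(1)^2] / det = [(2.1047)(0.4283) - (-0.2399)^2] / 4.37221008 = 0.843891 / 4.37221008 = 0.193
So phi_hat = [-0.0920, 0.1930].
Therefore phi_hat_2 = 0.1930.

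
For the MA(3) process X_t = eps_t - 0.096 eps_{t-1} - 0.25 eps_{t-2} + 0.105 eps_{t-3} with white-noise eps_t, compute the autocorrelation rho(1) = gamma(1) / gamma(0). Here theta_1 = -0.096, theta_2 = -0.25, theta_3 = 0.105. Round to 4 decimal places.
\rho(1) = -0.0907

For an MA(q) process with theta_0 = 1, the autocovariance is
  gamma(k) = sigma^2 * sum_{i=0..q-k} theta_i * theta_{i+k},
and rho(k) = gamma(k) / gamma(0). Sigma^2 cancels.
  numerator   = (1)*(-0.096) + (-0.096)*(-0.25) + (-0.25)*(0.105) = -0.09825.
  denominator = (1)^2 + (-0.096)^2 + (-0.25)^2 + (0.105)^2 = 1.082741.
  rho(1) = -0.09825 / 1.082741 = -0.0907.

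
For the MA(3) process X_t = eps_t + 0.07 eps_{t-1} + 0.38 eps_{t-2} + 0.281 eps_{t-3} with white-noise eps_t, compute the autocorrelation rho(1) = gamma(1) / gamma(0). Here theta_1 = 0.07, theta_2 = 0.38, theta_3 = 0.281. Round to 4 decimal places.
\rho(1) = 0.1656

For an MA(q) process with theta_0 = 1, the autocovariance is
  gamma(k) = sigma^2 * sum_{i=0..q-k} theta_i * theta_{i+k},
and rho(k) = gamma(k) / gamma(0). Sigma^2 cancels.
  numerator   = (1)*(0.07) + (0.07)*(0.38) + (0.38)*(0.281) = 0.20338.
  denominator = (1)^2 + (0.07)^2 + (0.38)^2 + (0.281)^2 = 1.228261.
  rho(1) = 0.20338 / 1.228261 = 0.1656.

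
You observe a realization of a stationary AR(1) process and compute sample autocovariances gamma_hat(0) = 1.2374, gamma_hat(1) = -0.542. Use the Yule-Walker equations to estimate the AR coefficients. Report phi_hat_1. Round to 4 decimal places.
\hat\phi_{1} = -0.4380

The Yule-Walker equations for an AR(p) process read, in matrix form,
  Gamma_p phi = r_p,   with   (Gamma_p)_{ij} = gamma(|i - j|),
                       (r_p)_i = gamma(i),   i,j = 1..p.
Substitute the sample gammas (Toeplitz matrix and right-hand side of size 1):
  Gamma_p = [[1.2374]]
  r_p     = [-0.542]
With p = 1 this is the single equation gamma(0) phi_1 = gamma(1):
  phi_hat_1 = gamma(1) / gamma(0) = -0.542 / 1.2374 = -0.4380.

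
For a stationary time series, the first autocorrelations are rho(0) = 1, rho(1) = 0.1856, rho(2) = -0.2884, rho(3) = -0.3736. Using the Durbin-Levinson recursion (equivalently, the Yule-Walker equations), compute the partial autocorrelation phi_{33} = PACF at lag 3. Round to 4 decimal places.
\phi_{33} = -0.2800

The PACF at lag k is phi_{kk}, the last component of the solution
to the Yule-Walker system G_k phi = r_k where
  (G_k)_{ij} = rho(|i - j|), (r_k)_i = rho(i), i,j = 1..k.
Equivalently, Durbin-Levinson gives phi_{kk} iteratively:
  phi_{11} = rho(1)
  phi_{kk} = [rho(k) - sum_{j=1..k-1} phi_{k-1,j} rho(k-j)]
            / [1 - sum_{j=1..k-1} phi_{k-1,j} rho(j)],
  phi_{k,j} = phi_{k-1,j} - phi_{kk} phi_{k-1,k-j},  j = 1..k-1.
Step k = 1:
  phi_11 = rho(1) = 0.1856.
Step k = 2:
  phi_22 = [rho(2) - phi_11 rho(1)] / [1 - phi_11 rho(1)] = [-0.2884 - (0.1856)(0.1856)] / [1 - (0.1856)(0.1856)]
         = -0.32284736 / 0.96555264 = -0.334365.
  Update: phi_21 = phi_11 - phi_22 phi_11 = 0.1856 - (-0.334365)(0.1856) = 0.247658.
Step k = 3:
  phi_33 = [rho(3) - phi_21 rho(2) - phi_22 rho(1)] / [1 - phi_21 rho(1) - phi_22 rho(2)]
    numerator   = -0.3736 - (0.247658)(-0.2884) - (-0.334365)(0.1856) = -0.24011716
    denominator = 1 - (0.247658)(0.1856) - (-0.334365)(-0.2884) = 0.85760366
  phi_33 = -0.24011716 / 0.85760366 = -0.28.
Therefore phi_{33} = -0.2800.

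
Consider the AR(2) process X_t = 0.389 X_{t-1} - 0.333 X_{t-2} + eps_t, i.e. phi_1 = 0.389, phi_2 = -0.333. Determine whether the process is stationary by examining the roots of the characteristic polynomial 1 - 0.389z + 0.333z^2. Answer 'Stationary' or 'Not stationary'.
\text{Stationary}

The AR(p) characteristic polynomial is P(z) = 1 - 0.389z + 0.333z^2.
Stationarity requires all roots to lie outside the unit circle, i.e. |z| > 1 for every root.
Set 1 + (-0.389) z + (0.333) z^2 = 0, i.e. a z^2 + b z + c = 0 with a = 0.333, b = -0.389, c = 1.
Discriminant D = b^2 - 4ac = (-0.389)^2 - 4*(0.333)*1 = 0.151321 - (1.332) = -1.180679.
D < 0, so the roots are the complex-conjugate pair z = (-b +/- i sqrt(-D)) / (2a) = 0.5841 +/- 1.6315i.
For a conjugate pair |z|^2 = z * conj(z) = (product of roots) = c/a = 1/(0.333) = 3.003003, so |z| = sqrt(3.003003) = 1.7329 for both roots.
Moduli of all roots: 1.7329, 1.7329.
All moduli strictly greater than 1? Yes.
Verdict: Stationary.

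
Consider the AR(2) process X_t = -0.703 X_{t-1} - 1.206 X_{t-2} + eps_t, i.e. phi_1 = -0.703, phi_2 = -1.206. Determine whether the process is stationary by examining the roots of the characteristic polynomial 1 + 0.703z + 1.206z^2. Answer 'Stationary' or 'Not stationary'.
\text{Not stationary}

The AR(p) characteristic polynomial is P(z) = 1 + 0.703z + 1.206z^2.
Stationarity requires all roots to lie outside the unit circle, i.e. |z| > 1 for every root.
Set 1 + (0.703) z + (1.206) z^2 = 0, i.e. a z^2 + b z + c = 0 with a = 1.206, b = 0.703, c = 1.
Discriminant D = b^2 - 4ac = (0.703)^2 - 4*(1.206)*1 = 0.494209 - (4.824) = -4.329791.
D < 0, so the roots are the complex-conjugate pair z = (-b +/- i sqrt(-D)) / (2a) = -0.2915 +/- 0.8627i.
For a conjugate pair |z|^2 = z * conj(z) = (product of roots) = c/a = 1/(1.206) = 0.829187, so |z| = sqrt(0.829187) = 0.9106 for both roots.
Moduli of all roots: 0.9106, 0.9106.
All moduli strictly greater than 1? No.
Verdict: Not stationary.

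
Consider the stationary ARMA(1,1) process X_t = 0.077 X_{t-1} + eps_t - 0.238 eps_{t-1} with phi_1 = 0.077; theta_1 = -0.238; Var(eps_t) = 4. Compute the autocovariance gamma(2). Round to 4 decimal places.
\gamma(2) = -0.0490

Multiply the model equation by X_{t-k} and take expectations. With theta_0 = psi_0 = 1 and psi_j the MA(infinity) weights, this gives
  gamma(k) - sum_i phi_i gamma(k-i) = c_k,
  c_k = sigma^2 * sum_{j=k..q} theta_j psi_{j-k}   (c_k = 0 for k > q),
using gamma(-m) = gamma(m).
psi-weights needed (psi_j = theta_j + sum_i phi_i psi_{j-i}):
  psi_1 = theta_1 + phi_1 = -0.238 + (0.077) = -0.161
Right-hand sides:
  c_0 = sigma^2 (1 + theta_1 psi_1) = 4 * (1 + (-0.238)(-0.161)) = 4 * 1.038318 = 4.153272
  c_1 = sigma^2 theta_1 = 4 * (-0.238) = -0.952
  c_2 = 0
Equations for k = 0 and k = 1 (AR order 1):
  gamma(0) = phi_1 gamma(1) + c_0
  gamma(1) = phi_1 gamma(0) + c_1
Substituting the second into the first: gamma(0) (1 - phi_1^2) = c_0 + phi_1 c_1, so
  gamma(0) = (c_0 + phi_1 c_1) / (1 - phi_1^2) = (4.153272 + (0.077)(-0.952)) / (1 - (0.077)^2) = 4.079968 / 0.994071 = 4.104302.
  gamma(1) = phi_1 gamma(0) + c_1 = (0.077)(4.104302) + (-0.952) = -0.635969.
For k = 2 (> q): gamma(2) = phi_1 gamma(1) = (0.077)(-0.635969) = -0.04897.
Therefore gamma(2) = -0.0490 (to 4 decimal places).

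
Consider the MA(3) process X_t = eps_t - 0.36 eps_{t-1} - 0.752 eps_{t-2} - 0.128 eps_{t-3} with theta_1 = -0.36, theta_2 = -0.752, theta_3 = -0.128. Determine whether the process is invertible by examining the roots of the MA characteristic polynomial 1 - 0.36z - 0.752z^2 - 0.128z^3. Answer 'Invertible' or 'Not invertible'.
\text{Not invertible}

The MA(q) characteristic polynomial is P(z) = 1 - 0.36z - 0.752z^2 - 0.128z^3.
Invertibility requires all roots to lie outside the unit circle, i.e. |z| > 1 for every root.
Degree 3: look for a simple real root z0 first, then factor out (1 - z/z0) and solve the remaining quadratic.
Testing z0 = -5: P(-5) = 1 + (-0.36)(-5) + (-0.752)(-5)^2 + (-0.128)(-5)^3
  = 1 + (1.8) + (-18.8) + (16) = 0.  So z_0 = -5 is a root, |z_0| = 5.
Divide out the factor (1 + 0.2 z) = (1 - z/z0) (since 1/z0 = -0.2):
  P(z) = (1 + 0.2 z)(1 + (-0.56) z + (-0.64) z^2)
  [check: z-coef -0.56 - (-0.2) = -0.36; z^2-coef -0.64 - (-0.2)(-0.56) = -0.752; z^3-coef -(-0.2)(-0.64) = -0.128.]
Remaining roots from the quadratic factor 1 + (-0.56) z + (-0.64) z^2:
  Set 1 + (-0.56) z + (-0.64) z^2 = 0, i.e. a z^2 + b z + c = 0 with a = -0.64, b = -0.56, c = 1.
  Discriminant D = b^2 - 4ac = (-0.56)^2 - 4*(-0.64)*1 = 0.3136 - (-2.56) = 2.8736.
  D >= 0, so the roots are real: z = (-b +/- sqrt(D)) / (2a) = (0.56 +/- 1.69517) / (-1.28).
    z_1 = (0.56 + 1.69517) / (-1.28) = -1.7619,   |z_1| = 1.7619.
    z_2 = (0.56 - 1.69517) / (-1.28) = 0.8869,   |z_2| = 0.8869.
Moduli of all roots: 5.0000, 1.7619, 0.8869.
All moduli strictly greater than 1? No.
Verdict: Not invertible.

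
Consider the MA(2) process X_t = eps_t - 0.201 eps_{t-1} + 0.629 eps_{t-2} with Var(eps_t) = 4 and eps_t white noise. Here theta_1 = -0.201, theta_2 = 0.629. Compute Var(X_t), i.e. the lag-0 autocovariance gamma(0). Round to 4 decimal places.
\gamma(0) = 5.7442

For an MA(q) process X_t = eps_t + sum_i theta_i eps_{t-i} with
Var(eps_t) = sigma^2, the variance is
  gamma(0) = sigma^2 * (1 + sum_i theta_i^2).
  sum_i theta_i^2 = (-0.201)^2 + (0.629)^2 = 0.040401 + 0.395641 = 0.436042.
  gamma(0) = 4 * (1 + 0.436042) = 4 * 1.436042 = 5.744168, which rounds to 5.7442.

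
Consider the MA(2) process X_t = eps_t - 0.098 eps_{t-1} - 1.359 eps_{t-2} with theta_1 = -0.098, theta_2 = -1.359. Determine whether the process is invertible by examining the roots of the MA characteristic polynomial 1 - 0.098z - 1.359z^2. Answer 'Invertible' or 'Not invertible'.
\text{Not invertible}

The MA(q) characteristic polynomial is P(z) = 1 - 0.098z - 1.359z^2.
Invertibility requires all roots to lie outside the unit circle, i.e. |z| > 1 for every root.
Set 1 + (-0.098) z + (-1.359) z^2 = 0, i.e. a z^2 + b z + c = 0 with a = -1.359, b = -0.098, c = 1.
Discriminant D = b^2 - 4ac = (-0.098)^2 - 4*(-1.359)*1 = 0.009604 - (-5.436) = 5.445604.
D >= 0, so the roots are real: z = (-b +/- sqrt(D)) / (2a) = (0.098 +/- 2.333582) / (-2.718).
  z_1 = (0.098 + 2.333582) / (-2.718) = -0.8946,   |z_1| = 0.8946.
  z_2 = (0.098 - 2.333582) / (-2.718) = 0.8225,   |z_2| = 0.8225.
Moduli of all roots: 0.8946, 0.8225.
All moduli strictly greater than 1? No.
Verdict: Not invertible.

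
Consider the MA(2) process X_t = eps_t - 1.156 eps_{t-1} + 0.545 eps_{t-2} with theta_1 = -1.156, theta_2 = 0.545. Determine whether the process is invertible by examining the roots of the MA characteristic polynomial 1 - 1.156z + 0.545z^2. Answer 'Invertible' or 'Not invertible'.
\text{Invertible}

The MA(q) characteristic polynomial is P(z) = 1 - 1.156z + 0.545z^2.
Invertibility requires all roots to lie outside the unit circle, i.e. |z| > 1 for every root.
Set 1 + (-1.156) z + (0.545) z^2 = 0, i.e. a z^2 + b z + c = 0 with a = 0.545, b = -1.156, c = 1.
Discriminant D = b^2 - 4ac = (-1.156)^2 - 4*(0.545)*1 = 1.336336 - (2.18) = -0.843664.
D < 0, so the roots are the complex-conjugate pair z = (-b +/- i sqrt(-D)) / (2a) = 1.0606 +/- 0.8427i.
For a conjugate pair |z|^2 = z * conj(z) = (product of roots) = c/a = 1/(0.545) = 1.834862, so |z| = sqrt(1.834862) = 1.3546 for both roots.
Moduli of all roots: 1.3546, 1.3546.
All moduli strictly greater than 1? Yes.
Verdict: Invertible.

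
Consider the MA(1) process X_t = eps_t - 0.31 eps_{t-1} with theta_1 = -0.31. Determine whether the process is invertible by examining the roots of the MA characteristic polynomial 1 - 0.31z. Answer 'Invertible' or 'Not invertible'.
\text{Invertible}

The MA(q) characteristic polynomial is P(z) = 1 - 0.31z.
Invertibility requires all roots to lie outside the unit circle, i.e. |z| > 1 for every root.
This is linear in z: 1 + (-0.31) z = 0  =>  z = -1/(-0.31) = 3.225806,  |z| = 3.225806.
Moduli of all roots: 3.2258.
All moduli strictly greater than 1? Yes.
Verdict: Invertible.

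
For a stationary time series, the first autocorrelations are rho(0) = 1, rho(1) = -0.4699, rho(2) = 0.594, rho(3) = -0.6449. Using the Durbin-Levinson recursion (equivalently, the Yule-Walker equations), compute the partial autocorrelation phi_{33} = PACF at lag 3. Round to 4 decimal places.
\phi_{33} = -0.4570

The PACF at lag k is phi_{kk}, the last component of the solution
to the Yule-Walker system G_k phi = r_k where
  (G_k)_{ij} = rho(|i - j|), (r_k)_i = rho(i), i,j = 1..k.
Equivalently, Durbin-Levinson gives phi_{kk} iteratively:
  phi_{11} = rho(1)
  phi_{kk} = [rho(k) - sum_{j=1..k-1} phi_{k-1,j} rho(k-j)]
            / [1 - sum_{j=1..k-1} phi_{k-1,j} rho(j)],
  phi_{k,j} = phi_{k-1,j} - phi_{kk} phi_{k-1,k-j},  j = 1..k-1.
Step k = 1:
  phi_11 = rho(1) = -0.4699.
Step k = 2:
  phi_22 = [rho(2) - phi_11 rho(1)] / [1 - phi_11 rho(1)] = [0.594 - (-0.4699)(-0.4699)] / [1 - (-0.4699)(-0.4699)]
         = 0.37319399 / 0.77919399 = 0.478949.
  Update: phi_21 = phi_11 - phi_22 phi_11 = -0.4699 - (0.478949)(-0.4699) = -0.244842.
Step k = 3:
  phi_33 = [rho(3) - phi_21 rho(2) - phi_22 rho(1)] / [1 - phi_21 rho(1) - phi_22 rho(2)]
    numerator   = -0.6449 - (-0.244842)(0.594) - (0.478949)(-0.4699) = -0.27440584
    denominator = 1 - (-0.244842)(-0.4699) - (0.478949)(0.594) = 0.60045319
  phi_33 = -0.27440584 / 0.60045319 = -0.457.
Therefore phi_{33} = -0.4570.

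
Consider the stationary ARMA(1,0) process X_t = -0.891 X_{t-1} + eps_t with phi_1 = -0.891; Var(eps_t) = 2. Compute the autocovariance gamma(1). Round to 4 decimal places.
\gamma(1) = -8.6455

Multiply the model equation by X_{t-k} and take expectations. With theta_0 = psi_0 = 1 and psi_j the MA(infinity) weights, this gives
  gamma(k) - sum_i phi_i gamma(k-i) = c_k,
  c_k = sigma^2 * sum_{j=k..q} theta_j psi_{j-k}   (c_k = 0 for k > q),
using gamma(-m) = gamma(m).
Pure AR (q = 0): c_0 = sigma^2 = 2, c_k = 0 for k >= 1.
Equations for k = 0 and k = 1 (AR order 1):
  gamma(0) = phi_1 gamma(1) + c_0
  gamma(1) = phi_1 gamma(0) + c_1
Substituting the second into the first: gamma(0) (1 - phi_1^2) = c_0 + phi_1 c_1, so
  gamma(0) = c_0 / (1 - phi_1^2) = 2 / (1 - (-0.891)^2) = 2 / 0.206119 = 9.703133.
  gamma(1) = phi_1 gamma(0) = (-0.891)(9.703133) = -8.645491.
Therefore gamma(1) = -8.6455 (to 4 decimal places).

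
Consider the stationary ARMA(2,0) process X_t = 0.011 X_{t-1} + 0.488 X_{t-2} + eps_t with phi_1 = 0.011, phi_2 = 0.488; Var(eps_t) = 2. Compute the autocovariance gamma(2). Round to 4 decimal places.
\gamma(2) = 1.2823

Multiply the model equation by X_{t-k} and take expectations. With theta_0 = psi_0 = 1 and psi_j the MA(infinity) weights, this gives
  gamma(k) - sum_i phi_i gamma(k-i) = c_k,
  c_k = sigma^2 * sum_{j=k..q} theta_j psi_{j-k}   (c_k = 0 for k > q),
using gamma(-m) = gamma(m).
Pure AR (q = 0): c_0 = sigma^2 = 2, c_k = 0 for k >= 1.
Equations for k = 0, 1, 2 (AR order 2, c_2 = 0):
  (E0) gamma(0) = phi_1 gamma(1) + phi_2 gamma(2) + c_0
  (E1) gamma(1) = phi_1 gamma(0) + phi_2 gamma(1) + c_1
  (E2) gamma(2) = phi_1 gamma(1) + phi_2 gamma(0)
From (E1): gamma(1) = A gamma(0) + B with
  A = phi_1 / (1 - phi_2) = 0.011 / 0.512 = 0.021484,   B = c_1 / (1 - phi_2) = 0 / 0.512 = 0.
Insert (E2) into (E0): gamma(0) (1 - phi_2^2) = phi_1 (1 + phi_2) gamma(1) + c_0.
  phi_1 (1 + phi_2) = (0.011)(1.488) = 0.016368,   1 - phi_2^2 = 0.761856.
Replace gamma(1) by A gamma(0) + B and collect gamma(0):
  gamma(0) [0.761856 - (0.016368)(0.021484)] = c_0 = 2
  gamma(0) * 0.761504 = 2
  gamma(0) = 2 / 0.761504 = 2.62638.
  gamma(1) = A gamma(0) = (0.021484)(2.62638) = 0.056426.
  gamma(2) = phi_1 gamma(1) + phi_2 gamma(0) = (0.011)(0.056426) + (0.488)(2.62638) = 1.282294.
Therefore gamma(2) = 1.2823 (to 4 decimal places).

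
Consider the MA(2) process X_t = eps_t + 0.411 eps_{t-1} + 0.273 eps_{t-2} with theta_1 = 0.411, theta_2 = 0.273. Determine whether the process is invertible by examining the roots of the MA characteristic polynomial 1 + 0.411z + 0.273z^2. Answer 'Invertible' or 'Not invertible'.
\text{Invertible}

The MA(q) characteristic polynomial is P(z) = 1 + 0.411z + 0.273z^2.
Invertibility requires all roots to lie outside the unit circle, i.e. |z| > 1 for every root.
Set 1 + (0.411) z + (0.273) z^2 = 0, i.e. a z^2 + b z + c = 0 with a = 0.273, b = 0.411, c = 1.
Discriminant D = b^2 - 4ac = (0.411)^2 - 4*(0.273)*1 = 0.168921 - (1.092) = -0.923079.
D < 0, so the roots are the complex-conjugate pair z = (-b +/- i sqrt(-D)) / (2a) = -0.7527 +/- 1.7597i.
For a conjugate pair |z|^2 = z * conj(z) = (product of roots) = c/a = 1/(0.273) = 3.663004, so |z| = sqrt(3.663004) = 1.9139 for both roots.
Moduli of all roots: 1.9139, 1.9139.
All moduli strictly greater than 1? Yes.
Verdict: Invertible.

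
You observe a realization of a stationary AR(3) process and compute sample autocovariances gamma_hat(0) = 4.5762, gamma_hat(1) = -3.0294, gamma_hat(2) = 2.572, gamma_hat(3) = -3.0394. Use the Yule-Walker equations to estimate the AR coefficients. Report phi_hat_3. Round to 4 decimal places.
\hat\phi_{3} = -0.4270

The Yule-Walker equations for an AR(p) process read, in matrix form,
  Gamma_p phi = r_p,   with   (Gamma_p)_{ij} = gamma(|i - j|),
                       (r_p)_i = gamma(i),   i,j = 1..p.
Substitute the sample gammas (Toeplitz matrix and right-hand side of size 3):
  Gamma_p = [[4.5762, -3.0294, 2.572], [-3.0294, 4.5762, -3.0294], [2.572, -3.0294, 4.5762]]
  r_p     = [-3.0294, 2.572, -3.0394]
Written out (R1..R3):
  (R1) 4.5762 phi_1 - 3.0294 phi_2 + 2.572 phi_3 = -3.0294
  (R2) -3.0294 phi_1 + 4.5762 phi_2 - 3.0294 phi_3 = 2.572
  (R3) 2.572 phi_1 - 3.0294 phi_2 + 4.5762 phi_3 = -3.0394
Gaussian elimination:
  R2 <- R2 - (-3.0294/4.5762) R1 = R2 - (-0.66199) R1:  2.570767 phi_2 - 1.326761 phi_3 = 0.566567
  R3 <- R3 - (2.572/4.5762) R1 = R3 - (0.562038) R1:  -1.326761 phi_2 + 3.130637 phi_3 = -1.336761
  R3 <- R3 - (-1.326761/2.570767) R2 = R3 - (-0.516095) R2:  2.445902 phi_3 = -1.044359
Back-substitution:
  phi_hat_3 = -1.044359 / 2.445902 = -0.426983
  phi_hat_2 = (0.566567 - (-1.326761)(-0.426983)) / 2.570767 = 0.000024
  phi_hat_1 = (-3.0294 - (-3.0294)(0.000024) - (2.572)(-0.426983)) / 4.5762 = -0.421993
So phi_hat = [-0.4220, 0.0000, -0.4270].
Therefore phi_hat_3 = -0.4270.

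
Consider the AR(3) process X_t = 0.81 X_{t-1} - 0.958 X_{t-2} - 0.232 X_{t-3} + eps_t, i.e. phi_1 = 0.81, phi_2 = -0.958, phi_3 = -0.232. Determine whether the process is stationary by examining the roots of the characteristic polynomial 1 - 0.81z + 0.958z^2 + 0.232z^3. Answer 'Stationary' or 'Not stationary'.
\text{Not stationary}

The AR(p) characteristic polynomial is P(z) = 1 - 0.81z + 0.958z^2 + 0.232z^3.
Stationarity requires all roots to lie outside the unit circle, i.e. |z| > 1 for every root.
Degree 3: look for a simple real root z0 first, then factor out (1 - z/z0) and solve the remaining quadratic.
Testing z0 = -5: P(-5) = 1 + (-0.81)(-5) + (0.958)(-5)^2 + (0.232)(-5)^3
  = 1 + (4.05) + (23.95) + (-29) = 0.  So z_0 = -5 is a root, |z_0| = 5.
Divide out the factor (1 + 0.2 z) = (1 - z/z0) (since 1/z0 = -0.2):
  P(z) = (1 + 0.2 z)(1 + (-1.01) z + (1.16) z^2)
  [check: z-coef -1.01 - (-0.2) = -0.81; z^2-coef 1.16 - (-0.2)(-1.01) = 0.958; z^3-coef -(-0.2)(1.16) = 0.232.]
Remaining roots from the quadratic factor 1 + (-1.01) z + (1.16) z^2:
  Set 1 + (-1.01) z + (1.16) z^2 = 0, i.e. a z^2 + b z + c = 0 with a = 1.16, b = -1.01, c = 1.
  Discriminant D = b^2 - 4ac = (-1.01)^2 - 4*(1.16)*1 = 1.0201 - (4.64) = -3.6199.
  D < 0, so the roots are the complex-conjugate pair z = (-b +/- i sqrt(-D)) / (2a) = 0.4353 +/- 0.8201i.
  For a conjugate pair |z|^2 = z * conj(z) = (product of roots) = c/a = 1/(1.16) = 0.862069, so |z| = sqrt(0.862069) = 0.9285 for both roots.
Moduli of all roots: 5.0000, 0.9285, 0.9285.
All moduli strictly greater than 1? No.
Verdict: Not stationary.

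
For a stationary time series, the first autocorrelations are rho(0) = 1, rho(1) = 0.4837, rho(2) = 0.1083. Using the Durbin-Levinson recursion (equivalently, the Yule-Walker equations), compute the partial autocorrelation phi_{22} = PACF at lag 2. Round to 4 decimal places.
\phi_{22} = -0.1640

The PACF at lag k is phi_{kk}, the last component of the solution
to the Yule-Walker system G_k phi = r_k where
  (G_k)_{ij} = rho(|i - j|), (r_k)_i = rho(i), i,j = 1..k.
Equivalently, Durbin-Levinson gives phi_{kk} iteratively:
  phi_{11} = rho(1)
  phi_{kk} = [rho(k) - sum_{j=1..k-1} phi_{k-1,j} rho(k-j)]
            / [1 - sum_{j=1..k-1} phi_{k-1,j} rho(j)],
  phi_{k,j} = phi_{k-1,j} - phi_{kk} phi_{k-1,k-j},  j = 1..k-1.
Step k = 1:
  phi_11 = rho(1) = 0.4837.
Step k = 2:
  phi_22 = [rho(2) - phi_11 rho(1)] / [1 - phi_11 rho(1)] = [0.1083 - (0.4837)(0.4837)] / [1 - (0.4837)(0.4837)]
         = -0.12566569 / 0.76603431 = -0.164.
Therefore phi_{22} = -0.1640.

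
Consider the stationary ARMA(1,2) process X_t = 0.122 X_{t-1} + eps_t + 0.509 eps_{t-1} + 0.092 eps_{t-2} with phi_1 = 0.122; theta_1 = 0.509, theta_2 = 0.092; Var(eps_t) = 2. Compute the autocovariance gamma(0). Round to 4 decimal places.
\gamma(0) = 2.8543

Multiply the model equation by X_{t-k} and take expectations. With theta_0 = psi_0 = 1 and psi_j the MA(infinity) weights, this gives
  gamma(k) - sum_i phi_i gamma(k-i) = c_k,
  c_k = sigma^2 * sum_{j=k..q} theta_j psi_{j-k}   (c_k = 0 for k > q),
using gamma(-m) = gamma(m).
psi-weights needed (psi_j = theta_j + sum_i phi_i psi_{j-i}):
  psi_1 = theta_1 + phi_1 = 0.509 + (0.122) = 0.631
  psi_2 = theta_2 + phi_1 psi_1 = 0.092 + (0.122)(0.631) = 0.168982
Right-hand sides:
  c_0 = sigma^2 (1 + theta_1 psi_1 + theta_2 psi_2) = 2 * (1 + (0.509)(0.631) + (0.092)(0.168982)) = 2 * 1.336725 = 2.673451
  c_1 = sigma^2 (theta_1 + theta_2 psi_1) = 2 * (0.509 + (0.092)(0.631)) = 1.134104
  c_2 = sigma^2 theta_2 = 2 * (0.092) = 0.184
Equations for k = 0 and k = 1 (AR order 1):
  gamma(0) = phi_1 gamma(1) + c_0
  gamma(1) = phi_1 gamma(0) + c_1
Substituting the second into the first: gamma(0) (1 - phi_1^2) = c_0 + phi_1 c_1, so
  gamma(0) = (c_0 + phi_1 c_1) / (1 - phi_1^2) = (2.673451 + (0.122)(1.134104)) / (1 - (0.122)^2) = 2.811811 / 0.985116 = 2.854295.
Therefore gamma(0) = 2.8543 (to 4 decimal places).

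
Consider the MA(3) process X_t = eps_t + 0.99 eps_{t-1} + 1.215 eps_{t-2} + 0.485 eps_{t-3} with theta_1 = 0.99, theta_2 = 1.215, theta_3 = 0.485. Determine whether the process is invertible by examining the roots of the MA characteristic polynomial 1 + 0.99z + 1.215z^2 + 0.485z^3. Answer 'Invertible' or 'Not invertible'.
\text{Invertible}

The MA(q) characteristic polynomial is P(z) = 1 + 0.99z + 1.215z^2 + 0.485z^3.
Invertibility requires all roots to lie outside the unit circle, i.e. |z| > 1 for every root.
Degree 3: look for a simple real root z0 first, then factor out (1 - z/z0) and solve the remaining quadratic.
Testing z0 = -2: P(-2) = 1 + (0.99)(-2) + (1.215)(-2)^2 + (0.485)(-2)^3
  = 1 + (-1.98) + (4.86) + (-3.88) = 0.  So z_0 = -2 is a root, |z_0| = 2.
Divide out the factor (1 + 0.5 z) = (1 - z/z0) (since 1/z0 = -0.5):
  P(z) = (1 + 0.5 z)(1 + (0.49) z + (0.97) z^2)
  [check: z-coef 0.49 - (-0.5) = 0.99; z^2-coef 0.97 - (-0.5)(0.49) = 1.215; z^3-coef -(-0.5)(0.97) = 0.485.]
Remaining roots from the quadratic factor 1 + (0.49) z + (0.97) z^2:
  Set 1 + (0.49) z + (0.97) z^2 = 0, i.e. a z^2 + b z + c = 0 with a = 0.97, b = 0.49, c = 1.
  Discriminant D = b^2 - 4ac = (0.49)^2 - 4*(0.97)*1 = 0.2401 - (3.88) = -3.6399.
  D < 0, so the roots are the complex-conjugate pair z = (-b +/- i sqrt(-D)) / (2a) = -0.2526 +/- 0.9834i.
  For a conjugate pair |z|^2 = z * conj(z) = (product of roots) = c/a = 1/(0.97) = 1.030928, so |z| = sqrt(1.030928) = 1.0153 for both roots.
Moduli of all roots: 2.0000, 1.0153, 1.0153.
All moduli strictly greater than 1? Yes.
Verdict: Invertible.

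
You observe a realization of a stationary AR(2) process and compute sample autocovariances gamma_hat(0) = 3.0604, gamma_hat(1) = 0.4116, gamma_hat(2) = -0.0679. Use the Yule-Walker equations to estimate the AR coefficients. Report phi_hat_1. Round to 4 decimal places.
\hat\phi_{1} = 0.1400

The Yule-Walker equations for an AR(p) process read, in matrix form,
  Gamma_p phi = r_p,   with   (Gamma_p)_{ij} = gamma(|i - j|),
                       (r_p)_i = gamma(i),   i,j = 1..p.
Substitute the sample gammas (Toeplitz matrix and right-hand side of size 2):
  Gamma_p = [[3.0604, 0.4116], [0.4116, 3.0604]]
  r_p     = [0.4116, -0.0679]
Written out:
  3.0604 phi_1 + 0.4116 phi_2 = 0.4116
  0.4116 phi_1 + 3.0604 phi_2 = -0.0679
Solve by Cramer's rule:
  det = gamma(0)^2 - gamma(1)^2 = (3.0604)^2 - (0.4116)^2 = 9.36604816 - 0.16941456 = 9.1966336
  phi_hat_1 = [gamma(1) gamma(0) - gamma(1) gamma(2)] / det = [(0.4116)(3.0604) - (0.4116)(-0.0679)] / 9.1966336 = 1.28760828 / 9.1966336 = 0.14
  phi_hat_2 = [gamma(0) gamma(2) - gamma(1)^2] / det = [(3.0604)(-0.0679) - (0.4116)^2] / 9.1966336 = -0.37721572 / 9.1966336 = -0.041
So phi_hat = [0.1400, -0.0410].
Therefore phi_hat_1 = 0.1400.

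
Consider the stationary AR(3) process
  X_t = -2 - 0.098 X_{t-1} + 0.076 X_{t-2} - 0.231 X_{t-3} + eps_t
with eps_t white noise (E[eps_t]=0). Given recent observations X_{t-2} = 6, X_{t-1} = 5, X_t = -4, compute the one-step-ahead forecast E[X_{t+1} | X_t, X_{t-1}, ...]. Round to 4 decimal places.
E[X_{t+1} \mid \mathcal F_t] = -2.6140

For an AR(p) model X_t = c + sum_i phi_i X_{t-i} + eps_t, the
one-step-ahead conditional mean is
  E[X_{t+1} | X_t, ...] = c + sum_i phi_i X_{t+1-i}.
Substitute known values:
  E[X_{t+1} | ...] = -2 + (-0.098) * (-4) + (0.076) * (5) + (-0.231) * (6)
                   = -2.6140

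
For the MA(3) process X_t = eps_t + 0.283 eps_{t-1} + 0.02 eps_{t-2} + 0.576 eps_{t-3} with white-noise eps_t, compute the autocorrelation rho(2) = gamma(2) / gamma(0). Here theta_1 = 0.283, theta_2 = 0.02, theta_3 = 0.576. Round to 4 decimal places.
\rho(2) = 0.1296

For an MA(q) process with theta_0 = 1, the autocovariance is
  gamma(k) = sigma^2 * sum_{i=0..q-k} theta_i * theta_{i+k},
and rho(k) = gamma(k) / gamma(0). Sigma^2 cancels.
  numerator   = (1)*(0.02) + (0.283)*(0.576) = 0.183008.
  denominator = (1)^2 + (0.283)^2 + (0.02)^2 + (0.576)^2 = 1.412265.
  rho(2) = 0.183008 / 1.412265 = 0.1296.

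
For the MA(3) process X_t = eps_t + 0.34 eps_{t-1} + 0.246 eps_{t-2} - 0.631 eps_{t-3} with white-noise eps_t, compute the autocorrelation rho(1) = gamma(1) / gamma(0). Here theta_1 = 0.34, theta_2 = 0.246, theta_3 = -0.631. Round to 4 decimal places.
\rho(1) = 0.1705

For an MA(q) process with theta_0 = 1, the autocovariance is
  gamma(k) = sigma^2 * sum_{i=0..q-k} theta_i * theta_{i+k},
and rho(k) = gamma(k) / gamma(0). Sigma^2 cancels.
  numerator   = (1)*(0.34) + (0.34)*(0.246) + (0.246)*(-0.631) = 0.268414.
  denominator = (1)^2 + (0.34)^2 + (0.246)^2 + (-0.631)^2 = 1.574277.
  rho(1) = 0.268414 / 1.574277 = 0.1705.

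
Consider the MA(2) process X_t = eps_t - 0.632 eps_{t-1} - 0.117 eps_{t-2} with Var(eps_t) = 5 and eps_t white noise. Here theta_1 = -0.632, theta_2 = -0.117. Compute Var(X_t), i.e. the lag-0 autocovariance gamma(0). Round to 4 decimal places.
\gamma(0) = 7.0656

For an MA(q) process X_t = eps_t + sum_i theta_i eps_{t-i} with
Var(eps_t) = sigma^2, the variance is
  gamma(0) = sigma^2 * (1 + sum_i theta_i^2).
  sum_i theta_i^2 = (-0.632)^2 + (-0.117)^2 = 0.399424 + 0.013689 = 0.413113.
  gamma(0) = 5 * (1 + 0.413113) = 5 * 1.413113 = 7.065565, which rounds to 7.0656.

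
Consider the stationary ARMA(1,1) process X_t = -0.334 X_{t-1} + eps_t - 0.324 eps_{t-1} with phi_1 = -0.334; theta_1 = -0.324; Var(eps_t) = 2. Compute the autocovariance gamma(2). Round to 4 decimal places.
\gamma(2) = 0.5483

Multiply the model equation by X_{t-k} and take expectations. With theta_0 = psi_0 = 1 and psi_j the MA(infinity) weights, this gives
  gamma(k) - sum_i phi_i gamma(k-i) = c_k,
  c_k = sigma^2 * sum_{j=k..q} theta_j psi_{j-k}   (c_k = 0 for k > q),
using gamma(-m) = gamma(m).
psi-weights needed (psi_j = theta_j + sum_i phi_i psi_{j-i}):
  psi_1 = theta_1 + phi_1 = -0.324 + (-0.334) = -0.658
Right-hand sides:
  c_0 = sigma^2 (1 + theta_1 psi_1) = 2 * (1 + (-0.324)(-0.658)) = 2 * 1.213192 = 2.426384
  c_1 = sigma^2 theta_1 = 2 * (-0.324) = -0.648
  c_2 = 0
Equations for k = 0 and k = 1 (AR order 1):
  gamma(0) = phi_1 gamma(1) + c_0
  gamma(1) = phi_1 gamma(0) + c_1
Substituting the second into the first: gamma(0) (1 - phi_1^2) = c_0 + phi_1 c_1, so
  gamma(0) = (c_0 + phi_1 c_1) / (1 - phi_1^2) = (2.426384 + (-0.334)(-0.648)) / (1 - (-0.334)^2) = 2.642816 / 0.888444 = 2.974657.
  gamma(1) = phi_1 gamma(0) + c_1 = (-0.334)(2.974657) + (-0.648) = -1.641535.
For k = 2 (> q): gamma(2) = phi_1 gamma(1) = (-0.334)(-1.641535) = 0.548273.
Therefore gamma(2) = 0.5483 (to 4 decimal places).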